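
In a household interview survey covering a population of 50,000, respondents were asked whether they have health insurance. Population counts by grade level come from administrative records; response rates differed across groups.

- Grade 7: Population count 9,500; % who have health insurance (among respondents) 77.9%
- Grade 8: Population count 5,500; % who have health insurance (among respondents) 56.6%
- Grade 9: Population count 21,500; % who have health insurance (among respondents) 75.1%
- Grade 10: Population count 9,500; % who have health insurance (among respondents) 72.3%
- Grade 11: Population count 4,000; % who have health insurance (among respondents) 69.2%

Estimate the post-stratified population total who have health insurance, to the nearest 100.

Estimated count per cell = population count × respondent percentage:
  Grade 7: 9,500 × 77.9% = 7400.5
  Grade 8: 5,500 × 56.6% = 3113
  Grade 9: 21,500 × 75.1% = 16146.5
  Grade 10: 9,500 × 72.3% = 6868.5
  Grade 11: 4,000 × 69.2% = 2768
Estimated total = 36296.5 → 36,300.

36,300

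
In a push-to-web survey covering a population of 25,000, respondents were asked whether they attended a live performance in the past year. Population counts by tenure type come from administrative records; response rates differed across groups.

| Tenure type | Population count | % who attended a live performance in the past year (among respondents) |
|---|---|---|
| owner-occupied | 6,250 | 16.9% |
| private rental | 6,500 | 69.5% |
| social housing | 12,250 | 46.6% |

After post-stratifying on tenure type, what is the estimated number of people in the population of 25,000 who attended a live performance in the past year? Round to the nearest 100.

Estimated count per cell = population count × respondent percentage:
  owner-occupied: 6,250 × 16.9% = 1056.25
  private rental: 6,500 × 69.5% = 4517.5
  social housing: 12,250 × 46.6% = 5708.5
Estimated total = 11282.2 → 11,300.

11,300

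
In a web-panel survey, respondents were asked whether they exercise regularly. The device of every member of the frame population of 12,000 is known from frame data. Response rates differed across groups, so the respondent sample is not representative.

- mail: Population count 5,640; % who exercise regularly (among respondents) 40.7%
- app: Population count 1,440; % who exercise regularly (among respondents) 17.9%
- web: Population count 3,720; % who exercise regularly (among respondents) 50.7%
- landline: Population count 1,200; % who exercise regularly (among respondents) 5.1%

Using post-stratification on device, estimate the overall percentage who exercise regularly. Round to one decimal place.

37.5%

Weight each group's respondent value by its population share:
  mail: (5,640/12,000) × 40.7 = 19.129
  app: (1,440/12,000) × 17.9 = 2.148
  web: (3,720/12,000) × 50.7 = 15.717
  landline: (1,200/12,000) × 5.1 = 0.51
Post-stratified estimate = 37.504 → 37.5%.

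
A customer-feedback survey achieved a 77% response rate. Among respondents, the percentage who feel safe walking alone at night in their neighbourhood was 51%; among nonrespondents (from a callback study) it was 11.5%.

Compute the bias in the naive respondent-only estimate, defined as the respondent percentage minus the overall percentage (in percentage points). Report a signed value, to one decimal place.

Nonresponse fraction = 1 − 0.77 = 0.23.
Bias = (nonresponse fraction) × (respondent percentage − nonrespondent percentage)
     = 0.23 × (51 − 11.5) = 0.23 × 39.5 = 9.085.

+9.1 percentage points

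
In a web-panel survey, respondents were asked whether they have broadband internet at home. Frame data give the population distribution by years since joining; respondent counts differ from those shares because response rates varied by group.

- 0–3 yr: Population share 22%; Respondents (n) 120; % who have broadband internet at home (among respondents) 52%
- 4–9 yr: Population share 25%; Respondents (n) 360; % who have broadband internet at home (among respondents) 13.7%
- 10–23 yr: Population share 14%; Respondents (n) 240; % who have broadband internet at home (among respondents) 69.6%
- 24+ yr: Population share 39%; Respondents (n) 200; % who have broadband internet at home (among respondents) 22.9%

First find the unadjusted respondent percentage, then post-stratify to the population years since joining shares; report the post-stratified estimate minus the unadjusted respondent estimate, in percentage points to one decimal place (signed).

Without adjustment, the pooled respondent share is:
  (120/920)×52 + (360/920)×13.7 + (240/920)×69.6 + (200/920)×22.9 = 35.2783%
Post-stratifying to population shares instead:
  0.22×52 + 0.25×13.7 + 0.14×69.6 + 0.39×22.9 = 33.54%
Difference = 33.54 − 35.2783 = -1.7383 pp.

-1.7 percentage points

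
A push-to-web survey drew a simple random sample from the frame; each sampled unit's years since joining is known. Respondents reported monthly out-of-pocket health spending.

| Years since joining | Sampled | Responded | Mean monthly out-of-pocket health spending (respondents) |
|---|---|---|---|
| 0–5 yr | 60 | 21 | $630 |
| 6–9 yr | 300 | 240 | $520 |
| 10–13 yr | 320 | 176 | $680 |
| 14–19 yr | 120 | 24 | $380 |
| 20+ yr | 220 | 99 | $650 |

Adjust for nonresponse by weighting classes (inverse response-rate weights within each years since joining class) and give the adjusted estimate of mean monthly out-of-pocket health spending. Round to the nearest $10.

$590

Class response rates: 0–5 yr 21/60 = 35%, 6–9 yr 240/300 = 80%, 10–13 yr 176/320 = 55%, 14–19 yr 24/120 = 20%, 20+ yr 99/220 = 45%.
Each respondent's weight = sampled/responded in their class; summing within a class gives n_sampled, so:
  0–5 yr: 60 × 630 = 37,800
  6–9 yr: 300 × 520 = 156,000
  10–13 yr: 320 × 680 = 217,600
  14–19 yr: 120 × 380 = 45,600
  20+ yr: 220 × 650 = 143,000
Adjusted estimate = 600,000 / 1,020 = 588.235 → $590.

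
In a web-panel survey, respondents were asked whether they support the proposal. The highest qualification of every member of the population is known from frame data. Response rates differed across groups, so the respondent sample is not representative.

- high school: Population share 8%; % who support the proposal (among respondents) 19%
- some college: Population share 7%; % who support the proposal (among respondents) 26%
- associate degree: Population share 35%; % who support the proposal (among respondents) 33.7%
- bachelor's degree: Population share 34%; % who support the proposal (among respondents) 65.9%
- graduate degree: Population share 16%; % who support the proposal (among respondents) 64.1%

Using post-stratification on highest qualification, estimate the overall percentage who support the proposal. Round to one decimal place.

47.8%

Post-stratification weights by population share, not respondent share:
  high school: 0.08 × 19 = 1.52
  some college: 0.07 × 26 = 1.82
  associate degree: 0.35 × 33.7 = 11.795
  bachelor's degree: 0.34 × 65.9 = 22.406
  graduate degree: 0.16 × 64.1 = 10.256
Post-stratified estimate = 47.797 → 47.8%.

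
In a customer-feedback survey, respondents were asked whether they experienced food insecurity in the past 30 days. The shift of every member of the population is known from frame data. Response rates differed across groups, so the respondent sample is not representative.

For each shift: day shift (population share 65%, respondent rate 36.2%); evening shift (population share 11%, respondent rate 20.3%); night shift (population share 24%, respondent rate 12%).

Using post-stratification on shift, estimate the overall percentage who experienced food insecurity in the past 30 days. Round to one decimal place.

28.6%

Reweight to the known shift distribution:
  day shift: 0.65 × 36.2 = 23.53
  evening shift: 0.11 × 20.3 = 2.233
  night shift: 0.24 × 12 = 2.88
Post-stratified estimate = 28.643 → 28.6%.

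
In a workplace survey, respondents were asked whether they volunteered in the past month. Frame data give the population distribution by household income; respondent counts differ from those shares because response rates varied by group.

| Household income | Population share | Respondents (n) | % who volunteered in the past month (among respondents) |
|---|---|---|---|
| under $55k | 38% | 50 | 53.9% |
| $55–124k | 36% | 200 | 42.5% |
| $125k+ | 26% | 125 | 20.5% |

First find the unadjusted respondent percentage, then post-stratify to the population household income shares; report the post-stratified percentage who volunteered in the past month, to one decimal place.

41.1%

Without adjustment, the pooled respondent share is:
  (50/375)×53.9 + (200/375)×42.5 + (125/375)×20.5 = 36.6867%
Post-stratifying to population shares instead:
  0.38×53.9 + 0.36×42.5 + 0.26×20.5 = 41.112%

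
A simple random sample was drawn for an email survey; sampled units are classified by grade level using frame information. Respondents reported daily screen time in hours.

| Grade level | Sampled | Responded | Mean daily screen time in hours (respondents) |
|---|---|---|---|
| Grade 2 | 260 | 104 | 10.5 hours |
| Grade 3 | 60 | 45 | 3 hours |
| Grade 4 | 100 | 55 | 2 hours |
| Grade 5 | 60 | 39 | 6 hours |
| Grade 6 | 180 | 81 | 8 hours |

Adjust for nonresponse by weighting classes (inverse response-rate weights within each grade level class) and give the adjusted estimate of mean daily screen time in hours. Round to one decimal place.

Response rates by class: Grade 2 104/260 = 40%, Grade 3 45/60 = 75%, Grade 4 55/100 = 55%, Grade 5 39/60 = 65%, Grade 6 81/180 = 45%.
Inverse-response-rate weighting restores each class to its sampled count, so class totals weight by n_sampled:
  Grade 2: 260 × 10.5 = 2730
  Grade 3: 60 × 3 = 180
  Grade 4: 100 × 2 = 200
  Grade 5: 60 × 6 = 360
  Grade 6: 180 × 8 = 1440
Adjusted estimate = 4910 / 660 = 7.43939 → 7.4.

7.4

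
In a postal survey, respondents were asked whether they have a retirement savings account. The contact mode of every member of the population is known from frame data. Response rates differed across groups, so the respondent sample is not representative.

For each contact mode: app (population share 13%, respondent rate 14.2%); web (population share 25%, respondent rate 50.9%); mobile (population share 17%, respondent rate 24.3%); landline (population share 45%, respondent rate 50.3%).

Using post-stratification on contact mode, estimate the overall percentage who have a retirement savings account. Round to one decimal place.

41.3%

Each cell contributes population-share × respondent value:
  app: 0.13 × 14.2 = 1.846
  web: 0.25 × 50.9 = 12.725
  mobile: 0.17 × 24.3 = 4.131
  landline: 0.45 × 50.3 = 22.635
Post-stratified estimate = 41.337 → 41.3%.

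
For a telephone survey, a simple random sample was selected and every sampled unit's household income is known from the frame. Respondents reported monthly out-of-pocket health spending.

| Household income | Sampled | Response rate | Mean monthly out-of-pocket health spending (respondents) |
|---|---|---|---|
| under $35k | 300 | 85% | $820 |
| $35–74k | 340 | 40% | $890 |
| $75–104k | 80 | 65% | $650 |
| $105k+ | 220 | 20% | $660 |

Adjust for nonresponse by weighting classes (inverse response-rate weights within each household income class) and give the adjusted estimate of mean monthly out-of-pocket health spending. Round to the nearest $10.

With weight = n_sampled/n_responded per class, the weighted class total is n_sampled:
  under $35k: 300 × 820 = 246,000
  $35–74k: 340 × 890 = 302,600
  $75–104k: 80 × 650 = 52,000
  $105k+: 220 × 660 = 145,200
Adjusted estimate = 745,800 / 940 = 793.404 → $790.

$790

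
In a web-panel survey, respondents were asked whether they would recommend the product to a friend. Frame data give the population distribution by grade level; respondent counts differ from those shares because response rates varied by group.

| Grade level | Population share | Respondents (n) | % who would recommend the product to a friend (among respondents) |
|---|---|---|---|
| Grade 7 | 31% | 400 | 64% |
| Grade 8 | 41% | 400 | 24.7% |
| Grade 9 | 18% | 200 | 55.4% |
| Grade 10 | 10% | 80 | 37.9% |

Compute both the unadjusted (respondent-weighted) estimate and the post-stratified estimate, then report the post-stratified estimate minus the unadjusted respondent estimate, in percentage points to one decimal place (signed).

Without adjustment, the pooled respondent share is:
  (400/1080)×64 + (400/1080)×24.7 + (200/1080)×55.4 + (80/1080)×37.9 = 45.9185%
Reweighting by population grade level shares:
  0.31×64 + 0.41×24.7 + 0.18×55.4 + 0.1×37.9 = 43.729%
Difference = 43.729 − 45.9185 = -2.1895 pp.

-2.2 percentage points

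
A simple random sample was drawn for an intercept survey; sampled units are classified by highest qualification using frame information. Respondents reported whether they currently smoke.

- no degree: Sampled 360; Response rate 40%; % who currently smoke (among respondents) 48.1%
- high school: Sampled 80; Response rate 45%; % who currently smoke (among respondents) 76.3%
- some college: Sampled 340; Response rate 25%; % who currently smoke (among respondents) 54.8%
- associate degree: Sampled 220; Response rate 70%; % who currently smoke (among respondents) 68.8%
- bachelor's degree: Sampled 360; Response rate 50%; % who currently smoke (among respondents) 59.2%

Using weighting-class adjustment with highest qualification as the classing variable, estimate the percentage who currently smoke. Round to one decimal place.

Weighting each respondent by the inverse class response rate inflates each class back to its sampled size, so the class weight is n_sampled:
  no degree: 360 × 48.1 = 17,316
  high school: 80 × 76.3 = 6104
  some college: 340 × 54.8 = 18,632
  associate degree: 220 × 68.8 = 15,136
  bachelor's degree: 360 × 59.2 = 21,312
Adjusted estimate = 78,500 / 1,360 = 57.7206 → 57.7%.

57.7%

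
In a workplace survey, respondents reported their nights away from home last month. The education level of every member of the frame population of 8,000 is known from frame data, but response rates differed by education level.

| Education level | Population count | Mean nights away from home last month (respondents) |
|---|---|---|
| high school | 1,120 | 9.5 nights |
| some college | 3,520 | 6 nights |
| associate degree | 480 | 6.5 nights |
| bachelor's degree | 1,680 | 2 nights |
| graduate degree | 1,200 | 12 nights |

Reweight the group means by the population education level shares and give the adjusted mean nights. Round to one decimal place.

6.6

Reweight to the known education level distribution:
  high school: (1,120/8,000) × 9.5 = 1.33
  some college: (3,520/8,000) × 6 = 2.64
  associate degree: (480/8,000) × 6.5 = 0.39
  bachelor's degree: (1,680/8,000) × 2 = 0.42
  graduate degree: (1,200/8,000) × 12 = 1.8
Post-stratified estimate = 6.58 → 6.6.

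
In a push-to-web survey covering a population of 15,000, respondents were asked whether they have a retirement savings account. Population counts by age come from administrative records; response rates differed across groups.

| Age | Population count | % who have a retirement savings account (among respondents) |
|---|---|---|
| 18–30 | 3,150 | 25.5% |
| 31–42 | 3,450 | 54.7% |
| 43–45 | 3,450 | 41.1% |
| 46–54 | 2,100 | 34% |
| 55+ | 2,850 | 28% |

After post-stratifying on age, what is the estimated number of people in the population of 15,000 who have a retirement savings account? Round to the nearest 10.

5,620

Estimated count per cell = population count × respondent percentage:
  18–30: 3,150 × 25.5% = 803.25
  31–42: 3,450 × 54.7% = 1887.15
  43–45: 3,450 × 41.1% = 1417.95
  46–54: 2,100 × 34% = 714
  55+: 2,850 × 28% = 798
Estimated total = 5620.35 → 5,620.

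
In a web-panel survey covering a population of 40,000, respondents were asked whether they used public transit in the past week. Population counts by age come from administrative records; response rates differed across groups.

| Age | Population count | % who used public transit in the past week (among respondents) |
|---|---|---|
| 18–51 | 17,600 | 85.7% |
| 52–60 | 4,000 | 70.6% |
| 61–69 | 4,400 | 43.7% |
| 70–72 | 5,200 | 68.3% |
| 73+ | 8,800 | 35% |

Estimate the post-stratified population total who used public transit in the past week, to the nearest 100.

26,500

Apply each group's respondent rate to its population count:
  18–51: 17,600 × 85.7% = 15083.2
  52–60: 4,000 × 70.6% = 2824
  61–69: 4,400 × 43.7% = 1922.8
  70–72: 5,200 × 68.3% = 3551.6
  73+: 8,800 × 35% = 3080
Estimated total = 26461.6 → 26,500.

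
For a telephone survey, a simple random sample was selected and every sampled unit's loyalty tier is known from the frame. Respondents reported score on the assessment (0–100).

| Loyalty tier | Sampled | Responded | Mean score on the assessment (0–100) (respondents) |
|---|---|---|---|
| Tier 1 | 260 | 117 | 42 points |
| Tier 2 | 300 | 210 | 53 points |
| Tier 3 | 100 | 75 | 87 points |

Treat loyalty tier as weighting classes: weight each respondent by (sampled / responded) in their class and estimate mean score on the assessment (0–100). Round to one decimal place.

Class response rates: Tier 1 117/260 = 45%, Tier 2 210/300 = 70%, Tier 3 75/100 = 75%.
Each respondent's weight = sampled/responded in their class; summing within a class gives n_sampled, so:
  Tier 1: 260 × 42 = 10,920
  Tier 2: 300 × 53 = 15,900
  Tier 3: 100 × 87 = 8700
Adjusted estimate = 35,520 / 660 = 53.8182 → 53.8.

53.8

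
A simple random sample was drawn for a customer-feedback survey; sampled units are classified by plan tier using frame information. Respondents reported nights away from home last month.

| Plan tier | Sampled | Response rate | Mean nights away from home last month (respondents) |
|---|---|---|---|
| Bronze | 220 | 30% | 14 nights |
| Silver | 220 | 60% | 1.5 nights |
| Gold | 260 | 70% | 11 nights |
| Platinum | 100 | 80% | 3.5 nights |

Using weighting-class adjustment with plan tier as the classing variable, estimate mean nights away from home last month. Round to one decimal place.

8.3

Inverse-response-rate weighting restores each class to its sampled count, so class totals weight by n_sampled:
  Bronze: 220 × 14 = 3080
  Silver: 220 × 1.5 = 330
  Gold: 260 × 11 = 2860
  Platinum: 100 × 3.5 = 350
Adjusted estimate = 6620 / 800 = 8.275 → 8.3.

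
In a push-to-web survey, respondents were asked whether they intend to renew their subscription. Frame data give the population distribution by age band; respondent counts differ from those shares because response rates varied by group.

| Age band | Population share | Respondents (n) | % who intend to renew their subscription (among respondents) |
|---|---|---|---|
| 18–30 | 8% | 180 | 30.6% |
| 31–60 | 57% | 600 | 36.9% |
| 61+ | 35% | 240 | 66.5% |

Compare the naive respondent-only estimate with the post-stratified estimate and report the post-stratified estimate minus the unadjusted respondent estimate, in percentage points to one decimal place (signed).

+4.0 percentage points

Without adjustment, the pooled respondent share is:
  (180/1020)×30.6 + (600/1020)×36.9 + (240/1020)×66.5 = 42.7529%
Post-stratified estimate weights by population shares:
  0.08×30.6 + 0.57×36.9 + 0.35×66.5 = 46.756%
Difference = 46.756 − 42.7529 = 4.0031 pp.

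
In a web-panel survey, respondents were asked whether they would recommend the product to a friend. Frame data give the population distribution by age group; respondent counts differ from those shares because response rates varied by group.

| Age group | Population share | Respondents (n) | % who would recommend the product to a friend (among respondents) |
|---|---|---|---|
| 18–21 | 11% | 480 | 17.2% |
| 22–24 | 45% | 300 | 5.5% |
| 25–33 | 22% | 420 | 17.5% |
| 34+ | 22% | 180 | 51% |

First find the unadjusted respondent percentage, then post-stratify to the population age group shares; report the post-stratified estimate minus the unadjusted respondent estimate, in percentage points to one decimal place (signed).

+0.3 percentage points

Unadjusted (pooled respondent) estimate weights by respondent counts:
  (480/1380)×17.2 + (300/1380)×5.5 + (420/1380)×17.5 + (180/1380)×51 = 19.1565%
Post-stratified estimate weights by population shares:
  0.11×17.2 + 0.45×5.5 + 0.22×17.5 + 0.22×51 = 19.437%
Difference = 19.437 − 19.1565 = 0.2805 pp.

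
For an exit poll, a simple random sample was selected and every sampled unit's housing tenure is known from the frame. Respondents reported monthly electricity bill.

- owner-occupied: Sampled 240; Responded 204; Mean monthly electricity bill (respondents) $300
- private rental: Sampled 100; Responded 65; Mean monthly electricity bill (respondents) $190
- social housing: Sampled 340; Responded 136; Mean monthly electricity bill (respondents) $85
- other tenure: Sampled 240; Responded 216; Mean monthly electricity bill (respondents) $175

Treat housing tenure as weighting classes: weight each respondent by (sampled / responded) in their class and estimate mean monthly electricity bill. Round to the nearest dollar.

$176

Response rates by class: owner-occupied 204/240 = 85%, private rental 65/100 = 65%, social housing 136/340 = 40%, other tenure 216/240 = 90%.
Each respondent's weight = sampled/responded in their class; summing within a class gives n_sampled, so:
  owner-occupied: 240 × 300 = 72,000
  private rental: 100 × 190 = 19,000
  social housing: 340 × 85 = 28,900
  other tenure: 240 × 175 = 42,000
Adjusted estimate = 161,900 / 920 = 175.978 → $176.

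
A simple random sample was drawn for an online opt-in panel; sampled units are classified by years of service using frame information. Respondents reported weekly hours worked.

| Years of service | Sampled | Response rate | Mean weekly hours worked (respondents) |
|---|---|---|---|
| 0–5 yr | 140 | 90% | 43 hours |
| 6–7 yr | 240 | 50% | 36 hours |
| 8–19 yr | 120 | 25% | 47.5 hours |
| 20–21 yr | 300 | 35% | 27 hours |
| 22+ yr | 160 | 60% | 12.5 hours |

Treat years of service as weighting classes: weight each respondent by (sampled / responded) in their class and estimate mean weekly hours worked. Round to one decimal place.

31.7

Inverse-response-rate weighting restores each class to its sampled count, so class totals weight by n_sampled:
  0–5 yr: 140 × 43 = 6020
  6–7 yr: 240 × 36 = 8640
  8–19 yr: 120 × 47.5 = 5700
  20–21 yr: 300 × 27 = 8100
  22+ yr: 160 × 12.5 = 2000
Adjusted estimate = 30,460 / 960 = 31.7292 → 31.7.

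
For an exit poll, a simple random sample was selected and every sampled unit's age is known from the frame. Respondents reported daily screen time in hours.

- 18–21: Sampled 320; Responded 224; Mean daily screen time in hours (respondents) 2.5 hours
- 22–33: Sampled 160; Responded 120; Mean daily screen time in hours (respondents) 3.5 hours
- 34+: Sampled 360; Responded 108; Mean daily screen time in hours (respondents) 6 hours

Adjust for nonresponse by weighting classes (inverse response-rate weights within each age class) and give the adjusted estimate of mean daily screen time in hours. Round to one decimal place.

Response rates by class: 18–21 224/320 = 70%, 22–33 120/160 = 75%, 34+ 108/360 = 30%.
Inverse-response-rate weighting restores each class to its sampled count, so class totals weight by n_sampled:
  18–21: 320 × 2.5 = 800
  22–33: 160 × 3.5 = 560
  34+: 360 × 6 = 2160
Adjusted estimate = 3520 / 840 = 4.19048 → 4.2.

4.2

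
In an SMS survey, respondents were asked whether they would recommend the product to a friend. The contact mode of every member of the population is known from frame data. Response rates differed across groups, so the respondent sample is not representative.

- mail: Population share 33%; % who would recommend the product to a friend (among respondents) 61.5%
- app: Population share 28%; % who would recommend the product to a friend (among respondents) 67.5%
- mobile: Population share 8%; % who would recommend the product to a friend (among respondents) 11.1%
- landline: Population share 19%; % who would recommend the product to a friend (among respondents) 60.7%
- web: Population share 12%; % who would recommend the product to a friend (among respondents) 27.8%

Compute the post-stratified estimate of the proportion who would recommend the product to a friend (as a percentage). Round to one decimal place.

55.0%

Weight each group's respondent value by its population share:
  mail: 0.33 × 61.5 = 20.295
  app: 0.28 × 67.5 = 18.9
  mobile: 0.08 × 11.1 = 0.888
  landline: 0.19 × 60.7 = 11.533
  web: 0.12 × 27.8 = 3.336
Post-stratified estimate = 54.952 → 55.0%.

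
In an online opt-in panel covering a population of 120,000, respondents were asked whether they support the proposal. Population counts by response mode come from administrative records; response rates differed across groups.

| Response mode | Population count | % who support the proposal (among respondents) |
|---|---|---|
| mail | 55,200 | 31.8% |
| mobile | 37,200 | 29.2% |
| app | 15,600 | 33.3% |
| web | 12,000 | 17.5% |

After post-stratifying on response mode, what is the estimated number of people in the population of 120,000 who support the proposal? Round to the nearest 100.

Apply each group's respondent rate to its population count:
  mail: 55,200 × 31.8% = 17553.6
  mobile: 37,200 × 29.2% = 10862.4
  app: 15,600 × 33.3% = 5194.8
  web: 12,000 × 17.5% = 2100
Estimated total = 35710.8 → 35,700.

35,700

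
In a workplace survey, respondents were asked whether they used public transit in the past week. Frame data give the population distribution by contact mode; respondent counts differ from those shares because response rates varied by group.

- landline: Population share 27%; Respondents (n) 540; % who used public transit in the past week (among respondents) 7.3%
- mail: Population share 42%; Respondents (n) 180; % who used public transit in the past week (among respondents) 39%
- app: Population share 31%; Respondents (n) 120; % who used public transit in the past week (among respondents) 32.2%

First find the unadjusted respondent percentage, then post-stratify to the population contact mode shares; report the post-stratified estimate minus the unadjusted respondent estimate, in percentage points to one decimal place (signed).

+10.7 percentage points

Unadjusted (pooled respondent) estimate weights by respondent counts:
  (540/840)×7.3 + (180/840)×39 + (120/840)×32.2 = 17.65%
Post-stratified estimate weights by population shares:
  0.27×7.3 + 0.42×39 + 0.31×32.2 = 28.333%
Difference = 28.333 − 17.65 = 10.683 pp.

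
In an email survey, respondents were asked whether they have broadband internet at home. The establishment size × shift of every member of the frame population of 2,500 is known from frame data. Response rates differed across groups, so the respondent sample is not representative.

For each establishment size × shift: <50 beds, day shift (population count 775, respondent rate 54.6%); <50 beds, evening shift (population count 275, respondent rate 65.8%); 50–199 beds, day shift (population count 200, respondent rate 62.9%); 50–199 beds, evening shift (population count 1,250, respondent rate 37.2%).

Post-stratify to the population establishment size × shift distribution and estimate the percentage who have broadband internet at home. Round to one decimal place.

47.8%

Each cell contributes population-share × respondent value:
  <50 beds, day shift: (775/2,500) × 54.6 = 16.926
  <50 beds, evening shift: (275/2,500) × 65.8 = 7.238
  50–199 beds, day shift: (200/2,500) × 62.9 = 5.032
  50–199 beds, evening shift: (1,250/2,500) × 37.2 = 18.6
Post-stratified estimate = 47.796 → 47.8%.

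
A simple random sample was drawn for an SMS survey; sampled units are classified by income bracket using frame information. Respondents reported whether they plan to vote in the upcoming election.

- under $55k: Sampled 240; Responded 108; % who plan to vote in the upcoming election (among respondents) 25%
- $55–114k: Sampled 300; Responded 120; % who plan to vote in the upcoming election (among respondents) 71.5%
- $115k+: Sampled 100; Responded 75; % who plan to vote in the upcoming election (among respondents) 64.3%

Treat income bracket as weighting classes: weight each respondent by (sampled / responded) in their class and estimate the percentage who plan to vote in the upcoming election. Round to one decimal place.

52.9%

Class response rates: under $55k 108/240 = 45%, $55–114k 120/300 = 40%, $115k+ 75/100 = 75%.
Weighting each respondent by the inverse class response rate inflates each class back to its sampled size, so the class weight is n_sampled:
  under $55k: 240 × 25 = 6000
  $55–114k: 300 × 71.5 = 21,450
  $115k+: 100 × 64.3 = 6430
Adjusted estimate = 33,880 / 640 = 52.9375 → 52.9%.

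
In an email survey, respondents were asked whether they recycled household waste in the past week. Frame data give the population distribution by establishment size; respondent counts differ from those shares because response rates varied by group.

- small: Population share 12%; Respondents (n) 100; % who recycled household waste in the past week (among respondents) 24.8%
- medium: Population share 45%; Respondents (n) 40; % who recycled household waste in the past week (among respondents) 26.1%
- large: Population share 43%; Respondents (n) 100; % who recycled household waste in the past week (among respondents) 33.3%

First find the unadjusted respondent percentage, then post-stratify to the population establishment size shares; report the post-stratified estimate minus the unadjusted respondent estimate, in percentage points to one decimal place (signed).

+0.5 percentage points

Naive respondent-only estimate (weights = respondent counts):
  (100/240)×24.8 + (40/240)×26.1 + (100/240)×33.3 = 28.5583%
Post-stratified estimate weights by population shares:
  0.12×24.8 + 0.45×26.1 + 0.43×33.3 = 29.04%
Difference = 29.04 − 28.5583 = 0.4817 pp.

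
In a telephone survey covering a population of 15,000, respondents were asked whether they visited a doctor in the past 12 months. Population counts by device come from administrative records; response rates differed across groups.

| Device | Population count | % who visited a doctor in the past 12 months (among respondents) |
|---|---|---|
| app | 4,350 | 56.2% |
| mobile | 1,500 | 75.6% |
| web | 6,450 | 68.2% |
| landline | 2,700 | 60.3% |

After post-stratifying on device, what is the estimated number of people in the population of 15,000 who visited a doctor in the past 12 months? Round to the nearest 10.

Apply each group's respondent rate to its population count:
  app: 4,350 × 56.2% = 2444.7
  mobile: 1,500 × 75.6% = 1134
  web: 6,450 × 68.2% = 4398.9
  landline: 2,700 × 60.3% = 1628.1
Estimated total = 9605.7 → 9,610.

9,610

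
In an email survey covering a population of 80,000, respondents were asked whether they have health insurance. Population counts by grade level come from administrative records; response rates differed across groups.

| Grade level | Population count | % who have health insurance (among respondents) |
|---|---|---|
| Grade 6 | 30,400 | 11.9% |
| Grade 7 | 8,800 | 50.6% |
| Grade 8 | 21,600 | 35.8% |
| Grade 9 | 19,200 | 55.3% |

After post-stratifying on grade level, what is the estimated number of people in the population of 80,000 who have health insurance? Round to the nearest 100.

Apply each group's respondent rate to its population count:
  Grade 6: 30,400 × 11.9% = 3617.6
  Grade 7: 8,800 × 50.6% = 4452.8
  Grade 8: 21,600 × 35.8% = 7732.8
  Grade 9: 19,200 × 55.3% = 10617.6
Estimated total = 26420.8 → 26,400.

26,400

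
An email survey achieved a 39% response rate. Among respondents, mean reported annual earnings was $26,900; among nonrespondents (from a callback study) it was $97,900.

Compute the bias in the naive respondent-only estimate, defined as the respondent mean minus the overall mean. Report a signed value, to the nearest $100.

-$43,300

Nonresponse fraction = 1 − 0.39 = 0.61.
Bias = (nonresponse fraction) × (respondent mean − nonrespondent mean)
     = 0.61 × (26,900 − 97,900) = 0.61 × -71,000 = -43,310.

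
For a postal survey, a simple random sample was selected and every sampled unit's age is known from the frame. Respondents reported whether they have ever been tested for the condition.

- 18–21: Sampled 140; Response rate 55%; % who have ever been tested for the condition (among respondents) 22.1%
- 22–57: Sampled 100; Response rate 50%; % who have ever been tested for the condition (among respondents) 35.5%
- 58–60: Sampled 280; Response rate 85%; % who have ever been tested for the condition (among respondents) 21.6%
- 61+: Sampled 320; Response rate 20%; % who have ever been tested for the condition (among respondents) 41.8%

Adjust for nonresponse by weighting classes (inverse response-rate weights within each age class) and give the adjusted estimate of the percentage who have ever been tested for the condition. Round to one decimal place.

31.0%

Each respondent's weight = sampled/responded in their class; summing within a class gives n_sampled, so:
  18–21: 140 × 22.1 = 3094
  22–57: 100 × 35.5 = 3550
  58–60: 280 × 21.6 = 6048
  61+: 320 × 41.8 = 13,376
Adjusted estimate = 26,068 / 840 = 31.0333 → 31.0%.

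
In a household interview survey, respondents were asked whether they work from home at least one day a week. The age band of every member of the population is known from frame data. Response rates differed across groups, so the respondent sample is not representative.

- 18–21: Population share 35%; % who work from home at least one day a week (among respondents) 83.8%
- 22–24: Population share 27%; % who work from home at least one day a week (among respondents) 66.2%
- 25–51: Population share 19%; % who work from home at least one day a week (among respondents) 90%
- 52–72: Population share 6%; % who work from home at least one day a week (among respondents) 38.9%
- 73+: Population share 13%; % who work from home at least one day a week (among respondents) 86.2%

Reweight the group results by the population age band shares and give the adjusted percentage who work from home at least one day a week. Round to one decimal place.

77.8%

Post-stratification weights by population share, not respondent share:
  18–21: 0.35 × 83.8 = 29.33
  22–24: 0.27 × 66.2 = 17.874
  25–51: 0.19 × 90 = 17.1
  52–72: 0.06 × 38.9 = 2.334
  73+: 0.13 × 86.2 = 11.206
Post-stratified estimate = 77.844 → 77.8%.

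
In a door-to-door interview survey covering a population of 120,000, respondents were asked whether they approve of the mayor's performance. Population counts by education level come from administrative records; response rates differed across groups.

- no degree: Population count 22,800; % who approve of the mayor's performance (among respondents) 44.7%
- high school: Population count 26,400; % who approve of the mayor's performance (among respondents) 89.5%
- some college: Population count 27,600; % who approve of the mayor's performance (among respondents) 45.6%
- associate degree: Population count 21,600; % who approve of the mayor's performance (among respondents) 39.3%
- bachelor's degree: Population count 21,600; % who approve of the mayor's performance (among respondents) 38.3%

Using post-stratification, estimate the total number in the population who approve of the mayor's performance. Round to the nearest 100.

63,200

Each cell contributes its population count × the respondent rate:
  no degree: 22,800 × 44.7% = 10191.6
  high school: 26,400 × 89.5% = 23,628
  some college: 27,600 × 45.6% = 12585.6
  associate degree: 21,600 × 39.3% = 8488.8
  bachelor's degree: 21,600 × 38.3% = 8272.8
Estimated total = 63166.8 → 63,200.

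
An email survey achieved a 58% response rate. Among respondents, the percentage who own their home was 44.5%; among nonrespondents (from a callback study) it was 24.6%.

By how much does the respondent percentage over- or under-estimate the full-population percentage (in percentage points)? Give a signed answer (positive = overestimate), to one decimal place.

Nonresponse fraction = 1 − 0.58 = 0.42.
Bias = (nonresponse fraction) × (respondent percentage − nonrespondent percentage)
     = 0.42 × (44.5 − 24.6) = 0.42 × 19.9 = 8.358.

+8.4 percentage points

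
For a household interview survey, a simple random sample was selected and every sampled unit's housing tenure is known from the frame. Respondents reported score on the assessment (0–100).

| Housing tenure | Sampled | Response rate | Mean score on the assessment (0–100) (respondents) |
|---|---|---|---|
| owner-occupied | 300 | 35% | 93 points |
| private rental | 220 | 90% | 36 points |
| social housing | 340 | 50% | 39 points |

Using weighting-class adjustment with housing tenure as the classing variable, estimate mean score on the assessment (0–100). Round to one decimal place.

57.1

With weight = n_sampled/n_responded per class, the weighted class total is n_sampled:
  owner-occupied: 300 × 93 = 27,900
  private rental: 220 × 36 = 7920
  social housing: 340 × 39 = 13,260
Adjusted estimate = 49,080 / 860 = 57.0698 → 57.1.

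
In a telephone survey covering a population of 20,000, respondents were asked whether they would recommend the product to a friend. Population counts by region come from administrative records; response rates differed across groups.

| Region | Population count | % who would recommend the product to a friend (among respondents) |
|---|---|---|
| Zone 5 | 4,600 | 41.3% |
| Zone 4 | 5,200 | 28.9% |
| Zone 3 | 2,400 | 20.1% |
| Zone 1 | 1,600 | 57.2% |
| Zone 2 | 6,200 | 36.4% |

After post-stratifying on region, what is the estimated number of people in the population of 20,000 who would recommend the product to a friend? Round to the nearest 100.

Each cell contributes its population count × the respondent rate:
  Zone 5: 4,600 × 41.3% = 1899.8
  Zone 4: 5,200 × 28.9% = 1502.8
  Zone 3: 2,400 × 20.1% = 482.4
  Zone 1: 1,600 × 57.2% = 915.2
  Zone 2: 6,200 × 36.4% = 2256.8
Estimated total = 7057 → 7,100.

7,100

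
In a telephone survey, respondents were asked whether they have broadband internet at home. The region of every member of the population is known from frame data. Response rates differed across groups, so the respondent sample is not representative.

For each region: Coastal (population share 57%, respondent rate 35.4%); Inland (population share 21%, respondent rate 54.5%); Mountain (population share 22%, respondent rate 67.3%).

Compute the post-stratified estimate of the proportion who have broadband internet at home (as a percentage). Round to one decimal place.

46.4%

Post-stratification weights by population share, not respondent share:
  Coastal: 0.57 × 35.4 = 20.178
  Inland: 0.21 × 54.5 = 11.445
  Mountain: 0.22 × 67.3 = 14.806
Post-stratified estimate = 46.429 → 46.4%.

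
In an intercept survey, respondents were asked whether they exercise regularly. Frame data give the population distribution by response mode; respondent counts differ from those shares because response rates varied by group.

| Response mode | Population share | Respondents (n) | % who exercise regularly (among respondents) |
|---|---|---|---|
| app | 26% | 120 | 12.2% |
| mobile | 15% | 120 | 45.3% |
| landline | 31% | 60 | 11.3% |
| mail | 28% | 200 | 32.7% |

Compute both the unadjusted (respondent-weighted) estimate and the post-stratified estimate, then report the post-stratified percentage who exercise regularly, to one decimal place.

Without adjustment, the pooled respondent share is:
  (120/500)×12.2 + (120/500)×45.3 + (60/500)×11.3 + (200/500)×32.7 = 28.236%
Post-stratified estimate weights by population shares:
  0.26×12.2 + 0.15×45.3 + 0.31×11.3 + 0.28×32.7 = 22.626%

22.6%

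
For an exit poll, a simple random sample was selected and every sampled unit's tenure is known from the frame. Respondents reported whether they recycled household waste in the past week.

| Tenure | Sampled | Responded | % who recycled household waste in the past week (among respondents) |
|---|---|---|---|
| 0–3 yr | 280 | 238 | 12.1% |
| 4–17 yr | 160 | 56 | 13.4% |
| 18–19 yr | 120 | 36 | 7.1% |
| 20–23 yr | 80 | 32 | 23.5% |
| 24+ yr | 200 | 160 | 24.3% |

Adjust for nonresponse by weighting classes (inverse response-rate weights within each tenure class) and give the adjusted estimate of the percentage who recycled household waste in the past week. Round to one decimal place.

15.6%

Class response rates: 0–3 yr 238/280 = 85%, 4–17 yr 56/160 = 35%, 18–19 yr 36/120 = 30%, 20–23 yr 32/80 = 40%, 24+ yr 160/200 = 80%.
Inverse-response-rate weighting restores each class to its sampled count, so class totals weight by n_sampled:
  0–3 yr: 280 × 12.1 = 3388
  4–17 yr: 160 × 13.4 = 2144
  18–19 yr: 120 × 7.1 = 852
  20–23 yr: 80 × 23.5 = 1880
  24+ yr: 200 × 24.3 = 4860
Adjusted estimate = 13,124 / 840 = 15.6238 → 15.6%.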